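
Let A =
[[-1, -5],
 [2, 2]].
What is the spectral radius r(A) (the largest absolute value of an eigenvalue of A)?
r(A) = sqrt(8) ≈ 2.8284

The eigenvalues of A are the roots of its characteristic polynomial. With M = A (coefficients from the trace and determinant):
  p(λ) = det(λ I - M) = λ^2 - λ + 8.
For λ^2 - λ + 8 the discriminant is -31. It is negative, so the roots are the complex-conjugate pair λ = 1/2 ± (sqrt(31)/2) i ≈ 0.5 ± 2.7839i. For a conjugate pair the product of the roots equals the constant term, so |λ|^2 = 8 and |λ| = sqrt(8) ≈ 2.8284.
Thus the eigenvalues (to 4 decimals) are 0.5 ± 2.7839i (modulus 2.8284). The spectral radius is the largest modulus: r(A) = sqrt(8) ≈ 2.8284. (Cross-check: r(A) ≤ ||A||_2 ≈ 5.6569; equality holds whenever A is normal, though it can also hold for some non-normal A.)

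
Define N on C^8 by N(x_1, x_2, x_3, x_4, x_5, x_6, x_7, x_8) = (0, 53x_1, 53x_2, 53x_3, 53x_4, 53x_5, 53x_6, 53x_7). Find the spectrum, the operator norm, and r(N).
sigma(N) = {0}; ||N|| = 53; r(N) = 0. (N is nilpotent with N^8 = 0.)

On C^8, N is a strictly lower-triangular matrix with 53 on the subdiagonal and zeros elsewhere, so its characteristic polynomial is lambda^8 and every eigenvalue is 0: sigma(N) = {0}. For the operator norm, N e_i = 53e_{i+1} for i = 1, ..., 7 and N e_8 = 0, so the singular values of N are 53 (with multiplicity 7) and 0; hence ||N|| = 53. The spectral radius r(N) = max|lambda| = 0. Note ||N|| > r(N) — characteristic of non-normal nilpotent operators. Indeed N^8 = 0.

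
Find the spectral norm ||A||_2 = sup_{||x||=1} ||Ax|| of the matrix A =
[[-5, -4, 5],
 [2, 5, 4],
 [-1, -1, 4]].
||A||_2 ≈ 8.9698 (= sqrt(largest eigenvalue of A^T A))

||A||_2 = sigma_max(A) = sqrt(lambda_max(A^T A)). Form the symmetric matrix M = A^T A =
[[30, 31, -21],
 [31, 42, -4],
 [-21, -4, 57]].
Its characteristic polynomial (trace, sum of principal 2x2 minors, determinant of M give the coefficients) is
  p(λ) = det(λ I - M) = λ^3 - 129λ^2 + 3946λ - 3249.
No integer candidate from the rational root theorem (±divisors of 3249) is a root, so the roots are irrational. The cubic discriminant is Δ = 14930219129 > 0, so there are three distinct real roots. p(0) = -3249 and p(1) = 569 have opposite signs, so a root lies in (0, 1); Newton's method refines it to λ ≈ 0.8466. p(47) = 1075 and p(48) = -465 have opposite signs, so a root lies in (47, 48); Newton's method refines it to λ ≈ 47.6962. p(80) = -1169 and p(81) = 1449 have opposite signs, so a root lies in (80, 81); Newton's method refines it to λ ≈ 80.4572. Check (Vieta): the three roots sum to 129, matching tr M = 129.
So the eigenvalues of A^T A are ≈ 0.8466, 47.6962, 80.4572 (all ≥ 0, as they must be for A^T A). The largest is λ_max ≈ 80.4572, hence ||A||_2 = sqrt(λ_max) ≈ 8.9698.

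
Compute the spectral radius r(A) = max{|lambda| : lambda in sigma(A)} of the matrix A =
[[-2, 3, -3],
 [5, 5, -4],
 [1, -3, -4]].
r(A) ≈ 7.7697

The eigenvalues of A are the roots of its characteristic polynomial. With M = A (coefficients from the trace, the sum of principal 2x2 minors, and det A):
  p(λ) = det(λ I - M) = λ^3 + λ^2 - 46λ - 172.
No integer candidate from the rational root theorem (±divisors of 172) is a root, so the roots are irrational. The cubic discriminant is Δ = -264204 < 0, so there is one real root and a complex-conjugate pair. p(7) = -102 and p(8) = 36 have opposite signs, so a root lies in (7, 8); Newton's method refines it to λ ≈ 7.7697. Dividing out (λ - (7.7697)) leaves approximately λ^2 + 8.7697λ + 22.1374. For λ^2 + 8.7697λ + 22.1374 the discriminant is -11.6425. It is negative, so the remaining roots are the complex-conjugate pair λ ≈ -4.3848 ± 1.7061i. Their product equals the constant term, so |λ|^2 ≈ 22.1374 and |λ| ≈ 4.705.
Thus the eigenvalues (to 4 decimals) are 7.7697 (modulus 7.7697); -4.3848 ± 1.7061i (modulus 4.705). The spectral radius is the largest modulus: r(A) ≈ 7.7697. (Cross-check: r(A) ≤ ||A||_2 ≈ 8.5192; equality holds whenever A is normal, though it can also hold for some non-normal A.)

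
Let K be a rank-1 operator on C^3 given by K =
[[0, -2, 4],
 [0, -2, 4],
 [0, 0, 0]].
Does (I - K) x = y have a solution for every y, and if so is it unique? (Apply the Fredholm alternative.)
(I - K) is invertible (det(I - K) = 3 ≠ 0), so for every y in C^3 the equation (I - K) x = y has a unique solution.

K has rank 1, so it is an outer product K = u v^T: every row of K is a multiple of one row vector. Reading off the entries, u = (2, 2, 0) and v = (0, -1, 2) (row i of K equals u_i·v^T). A rank-one matrix u v^T satisfies K u = u (v·u) and kills the (2)-dimensional subspace v^⊥, so its characteristic polynomial is lambda^2 (lambda - v·u) with v·u = tr K = -2. Hence the eigenvalues of I - K are 1 (multiplicity 2) and 1 - (-2) = 3, so det(I - K) = 3. (Direct check: I - K =
[[1, 2, -4],
 [0, 3, -4],
 [0, 0, 1]]
has determinant 3.) The finite-dimensional Fredholm alternative says: either (I - K) is invertible, or ker(I - K) ≠ {0} and then range(I - K) = ker((I - K)^*)^⊥, with dim ker(I - K) = dim ker((I - K)^*). Since det(I - K) ≠ 0, 1 is not an eigenvalue of K and ker(I - K) = {0}, so we are in the first case: for every y there is a unique x = (I - K)^(-1) y. Explicitly, by the Sherman–Morrison formula, (I - u v^T)^(-1) = I + u v^T/(1 - v·u), i.e. (I - K)^(-1) = I + K/(3).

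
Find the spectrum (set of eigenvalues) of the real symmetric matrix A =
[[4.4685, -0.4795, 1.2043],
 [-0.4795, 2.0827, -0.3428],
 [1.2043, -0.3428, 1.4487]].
sigma(A) ≈ {1, 2, 5}

A is real symmetric, so its spectrum consists of real eigenvalues. Expanding the characteristic polynomial of the displayed matrix gives
  det(λ I - A) = p(λ) = λ^3 + (-8)λ^2 + (17)λ + (-10).
Solving p(λ) = 0 yields eigenvalues ≈ 1, 2, 5. (A is shown rounded to 4 decimals, so these recover the underlying integer eigenvalues to within that precision.)
Verification: the trace of A = 8 equals the sum of eigenvalues 8, and det(A) ≈ 9.9995 matches the eigenvalue product 10.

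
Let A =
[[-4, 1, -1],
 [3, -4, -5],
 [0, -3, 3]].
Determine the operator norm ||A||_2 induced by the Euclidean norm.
||A||_2 ≈ 7.311 (= sqrt(largest eigenvalue of A^T A))

||A||_2 = sigma_max(A) = sqrt(lambda_max(A^T A)). Form the symmetric matrix M = A^T A =
[[25, -16, -11],
 [-16, 26, 10],
 [-11, 10, 35]].
Its characteristic polynomial (trace, sum of principal 2x2 minors, determinant of M give the coefficients) is
  p(λ) = det(λ I - M) = λ^3 - 86λ^2 + 1958λ - 11664.
No integer candidate from the rational root theorem (±divisors of 11664) is a root, so the roots are irrational. The cubic discriminant is Δ = 332727344 > 0, so there are three distinct real roots. p(9) = -279 and p(10) = 316 have opposite signs, so a root lies in (9, 10); Newton's method refines it to λ ≈ 9.445. p(23) = 43 and p(24) = -384 have opposite signs, so a root lies in (23, 24); Newton's method refines it to λ ≈ 23.1042. p(53) = -587 and p(54) = 756 have opposite signs, so a root lies in (53, 54); Newton's method refines it to λ ≈ 53.4508. Check (Vieta): the three roots sum to 86, matching tr M = 86.
So the eigenvalues of A^T A are ≈ 9.445, 23.1042, 53.4508 (all ≥ 0, as they must be for A^T A). The largest is λ_max ≈ 53.4508, hence ||A||_2 = sqrt(λ_max) ≈ 7.311.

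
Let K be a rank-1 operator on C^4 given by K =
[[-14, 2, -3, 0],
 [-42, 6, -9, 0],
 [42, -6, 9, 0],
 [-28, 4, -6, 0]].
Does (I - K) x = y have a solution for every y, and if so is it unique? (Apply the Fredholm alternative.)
(I - K) is singular (det(I - K) = 0, i.e. 1 ∈ sigma(K)). (I - K) x = y is solvable iff y ⊥ ker((I - K)^*) = span{(-14, 2, -3, 0)}, i.e. iff -14y_1 + 2y_2 - 3y_3 = 0. When solvable, the solutions are x = y + c·(1, 3, -3, 2), c arbitrary (ker(I - K) = span{(1, 3, -3, 2)}, dimension 1).

K has rank 1, so it is an outer product K = u v^T: every row of K is a multiple of one row vector. Reading off the entries, u = (1, 3, -3, 2) and v = (-14, 2, -3, 0) (row i of K equals u_i·v^T). A rank-one matrix u v^T satisfies K u = u (v·u) and kills the (3)-dimensional subspace v^⊥, so its characteristic polynomial is lambda^3 (lambda - v·u) with v·u = tr K = 1. Hence the eigenvalues of I - K are 1 (multiplicity 3) and 1 - (1) = 0, so det(I - K) = 0. (Direct check: I - K =
[[15, -2, 3, 0],
 [42, -5, 9, 0],
 [-42, 6, -8, 0],
 [28, -4, 6, 1]]
has determinant 0.) So 1 is an eigenvalue of K and (I - K) is not invertible. The finite-dimensional Fredholm alternative says: either (I - K) is invertible, or ker(I - K) ≠ {0} and then range(I - K) = ker((I - K)^*)^⊥, with dim ker(I - K) = dim ker((I - K)^*). We are in the second case, so we need both kernels. Kernel of I - K: (I - K) u = u - u (v·u) = u - u = 0, so ker(I - K) = span{u} = span{(1, 3, -3, 2)} (it is exactly 1-dimensional because rank(I - K) = 3). Kernel of the adjoint: K is real, so (I - K)^* = I - K^T = I - v u^T, and (I - v u^T) v = v - v (u·v) = 0; hence ker((I - K)^*) = span{v} = span{(-14, 2, -3, 0)}. Therefore (I - K) x = y is solvable iff <y, v> = 0, i.e. iff -14y_1 + 2y_2 - 3y_3 = 0. When this holds, K y = u (v·y) = 0, so (I - K) y = y and x = y is a particular solution; the full solution set is the line x = y + c·u = y + c·(1, 3, -3, 2), c ∈ C.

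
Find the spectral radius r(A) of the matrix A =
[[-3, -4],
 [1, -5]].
r(A) = sqrt(19) ≈ 4.3589

The eigenvalues of A are the roots of its characteristic polynomial. With M = A (coefficients from the trace and determinant):
  p(λ) = det(λ I - M) = λ^2 + 8λ + 19.
For λ^2 + 8λ + 19 the discriminant is -12. It is negative, so the roots are the complex-conjugate pair λ = -4 ± (sqrt(12)/2) i ≈ -4 ± 1.7321i. For a conjugate pair the product of the roots equals the constant term, so |λ|^2 = 19 and |λ| = sqrt(19) ≈ 4.3589.
Thus the eigenvalues (to 4 decimals) are -4 ± 1.7321i (modulus 4.3589). The spectral radius is the largest modulus: r(A) = sqrt(19) ≈ 4.3589. (Cross-check: r(A) ≤ ||A||_2 ≈ 6.5198; equality holds whenever A is normal, though it can also hold for some non-normal A.)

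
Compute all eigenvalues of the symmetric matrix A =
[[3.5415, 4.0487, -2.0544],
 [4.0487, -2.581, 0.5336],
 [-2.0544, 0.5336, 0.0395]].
sigma(A) ≈ {-5, 0, 6}

A is real symmetric, so its spectrum consists of real eigenvalues. Expanding the characteristic polynomial of the displayed matrix gives
  det(λ I - A) = p(λ) = λ^3 + (-1)λ^2 + (-30)λ + (0).
Solving p(λ) = 0 yields eigenvalues ≈ -5, 0, 6. (A is shown rounded to 4 decimals, so these recover the underlying integer eigenvalues to within that precision.)
Verification: the trace of A = 1 equals the sum of eigenvalues 1, and det(A) ≈ -0.0002 matches the eigenvalue product 0.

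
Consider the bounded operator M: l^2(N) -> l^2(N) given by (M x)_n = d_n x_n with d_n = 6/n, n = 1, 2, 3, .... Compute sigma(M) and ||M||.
sigma(M) = {6/n : n ≥ 1} ∪ {0}; ||M|| = 6

A bounded diagonal operator on l^2 with diagonal entries d_n has spectrum equal to the closure of {d_n : n ≥ 1}: every d_n is an eigenvalue (with eigenvector e_n), so {d_n} ⊂ sigma(M); the spectrum is closed, so its closure is too; and for lambda not in the closure, (M - lambda I) has bounded inverse (the diagonal entries 1/(d_n - lambda) are bounded). For our sequence d_n = 6/n, n = 1, 2, 3, ...:
  - {d_n} = {6/n : n ≥ 1}; the only limit point is 0
  - closure = {6/n : n ≥ 1} ∪ {0}
For the norm: a diagonal operator has ||M|| = sup_n |d_n|. Here d_n = 6/n is positive and decreasing, so sup_n |d_n| = d_1 = 6. So ||M|| = 6.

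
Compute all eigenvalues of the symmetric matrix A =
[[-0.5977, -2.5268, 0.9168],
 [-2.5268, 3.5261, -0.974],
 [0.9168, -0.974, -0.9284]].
sigma(A) ≈ {-2, -1, 5}

A is real symmetric, so its spectrum consists of real eigenvalues. Expanding the characteristic polynomial of the displayed matrix gives
  det(λ I - A) = p(λ) = λ^3 + (-2)λ^2 + (-13)λ + (-10).
Solving p(λ) = 0 yields eigenvalues ≈ -2, -1, 5. (A is shown rounded to 4 decimals, so these recover the underlying integer eigenvalues to within that precision.)
Verification: the trace of A = 2 equals the sum of eigenvalues 2, and det(A) ≈ 10.0002 matches the eigenvalue product 10.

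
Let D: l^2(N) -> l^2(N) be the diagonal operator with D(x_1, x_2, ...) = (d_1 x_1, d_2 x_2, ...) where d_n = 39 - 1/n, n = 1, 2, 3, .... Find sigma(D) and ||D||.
sigma(D) = {39 - 1/n : n ≥ 1} ∪ {39}; ||D|| = 39

A bounded diagonal operator on l^2 with diagonal entries d_n has spectrum equal to the closure of {d_n : n ≥ 1}: every d_n is an eigenvalue (with eigenvector e_n), so {d_n} ⊂ sigma(D); the spectrum is closed, so its closure is too; and for lambda not in the closure, (D - lambda I) has bounded inverse (the diagonal entries 1/(d_n - lambda) are bounded). For our sequence d_n = 39 - 1/n, n = 1, 2, 3, ...:
  - {d_n} = {39 - 1/n : n ≥ 1}; the only limit point is 39
  - closure = {39 - 1/n : n ≥ 1} ∪ {39}
For the norm: a diagonal operator has ||D|| = sup_n |d_n|. Here d_n = 39 - 1/n increases monotonically from d_1 = 38 toward 39, with all terms in [38, 39); so sup_n |d_n| = 39 (the supremum is the limit, not attained). So ||D|| = 39.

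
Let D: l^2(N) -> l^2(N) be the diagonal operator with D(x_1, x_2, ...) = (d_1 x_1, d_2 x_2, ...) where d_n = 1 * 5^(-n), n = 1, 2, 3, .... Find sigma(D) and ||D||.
sigma(D) = {1 * 5^(-n) : n ≥ 1} ∪ {0}; ||D|| = 1/5

A bounded diagonal operator on l^2 with diagonal entries d_n has spectrum equal to the closure of {d_n : n ≥ 1}: every d_n is an eigenvalue (with eigenvector e_n), so {d_n} ⊂ sigma(D); the spectrum is closed, so its closure is too; and for lambda not in the closure, (D - lambda I) has bounded inverse (the diagonal entries 1/(d_n - lambda) are bounded). For our sequence d_n = 1 * 5^(-n), n = 1, 2, 3, ...:
  - {d_n} = {1 * 5^(-n) : n ≥ 1}; the only limit point is 0
  - closure = {1 * 5^(-n) : n ≥ 1} ∪ {0}
For the norm: a diagonal operator has ||D|| = sup_n |d_n|. Here d_n = 1 * 5^(-n) is positive and decreasing, so sup_n |d_n| = d_1 = 1/5. So ||D|| = 1/5.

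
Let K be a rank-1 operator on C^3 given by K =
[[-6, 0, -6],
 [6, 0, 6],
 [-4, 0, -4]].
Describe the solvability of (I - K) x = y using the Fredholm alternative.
(I - K) is invertible (det(I - K) = 11 ≠ 0), so for every y in C^3 the equation (I - K) x = y has a unique solution.

K has rank 1, so it is an outer product K = u v^T: every row of K is a multiple of one row vector. Reading off the entries, u = (-3, 3, -2) and v = (2, 0, 2) (row i of K equals u_i·v^T). A rank-one matrix u v^T satisfies K u = u (v·u) and kills the (2)-dimensional subspace v^⊥, so its characteristic polynomial is lambda^2 (lambda - v·u) with v·u = tr K = -10. Hence the eigenvalues of I - K are 1 (multiplicity 2) and 1 - (-10) = 11, so det(I - K) = 11. (Direct check: I - K =
[[7, 0, 6],
 [-6, 1, -6],
 [4, 0, 5]]
has determinant 11.) The finite-dimensional Fredholm alternative says: either (I - K) is invertible, or ker(I - K) ≠ {0} and then range(I - K) = ker((I - K)^*)^⊥, with dim ker(I - K) = dim ker((I - K)^*). Since det(I - K) ≠ 0, 1 is not an eigenvalue of K and ker(I - K) = {0}, so we are in the first case: for every y there is a unique x = (I - K)^(-1) y. Explicitly, by the Sherman–Morrison formula, (I - u v^T)^(-1) = I + u v^T/(1 - v·u), i.e. (I - K)^(-1) = I + K/(11).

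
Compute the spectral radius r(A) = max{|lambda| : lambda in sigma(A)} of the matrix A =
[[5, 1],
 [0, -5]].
r(A) = 5

The eigenvalues of A are the roots of its characteristic polynomial. With M = A (coefficients from the trace and determinant):
  p(λ) = det(λ I - M) = λ^2 - 25.
For λ^2 - 25 the discriminant is 100. It is a perfect square (10^2), so the roots are rational: λ = (0 ± 10)/2 = 5, -5.
Thus the eigenvalues (to 4 decimals) are 5 (modulus 5); -5 (modulus 5). The spectral radius is the largest modulus: r(A) = 5. (Cross-check: r(A) ≤ ||A||_2 ≈ 5.5249; equality holds whenever A is normal, though it can also hold for some non-normal A.)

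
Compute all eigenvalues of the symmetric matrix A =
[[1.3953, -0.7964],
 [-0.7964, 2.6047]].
sigma(A) ≈ {1, 3}

A is real symmetric, so its spectrum consists of real eigenvalues. Expanding the characteristic polynomial of the displayed matrix gives
  det(λ I - A) = p(λ) = λ^2 + (-4)λ + (3).
Solving p(λ) = 0 yields eigenvalues ≈ 1, 3. (A is shown rounded to 4 decimals, so these recover the underlying integer eigenvalues to within that precision.)
Verification: the trace of A = 4 equals the sum of eigenvalues 4, and det(A) ≈ 3.0001 matches the eigenvalue product 3.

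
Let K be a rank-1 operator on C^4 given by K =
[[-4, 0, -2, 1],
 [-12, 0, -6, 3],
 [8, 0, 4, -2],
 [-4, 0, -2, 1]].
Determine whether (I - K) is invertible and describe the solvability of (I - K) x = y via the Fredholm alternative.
(I - K) is singular (det(I - K) = 0, i.e. 1 ∈ sigma(K)). (I - K) x = y is solvable iff y ⊥ ker((I - K)^*) = span{(-4, 0, -2, 1)}, i.e. iff -4y_1 - 2y_3 + y_4 = 0. When solvable, the solutions are x = y + c·(1, 3, -2, 1), c arbitrary (ker(I - K) = span{(1, 3, -2, 1)}, dimension 1).

K has rank 1, so it is an outer product K = u v^T: every row of K is a multiple of one row vector. Reading off the entries, u = (1, 3, -2, 1) and v = (-4, 0, -2, 1) (row i of K equals u_i·v^T). A rank-one matrix u v^T satisfies K u = u (v·u) and kills the (3)-dimensional subspace v^⊥, so its characteristic polynomial is lambda^3 (lambda - v·u) with v·u = tr K = 1. Hence the eigenvalues of I - K are 1 (multiplicity 3) and 1 - (1) = 0, so det(I - K) = 0. (Direct check: I - K =
[[5, 0, 2, -1],
 [12, 1, 6, -3],
 [-8, 0, -3, 2],
 [4, 0, 2, 0]]
has determinant 0.) So 1 is an eigenvalue of K and (I - K) is not invertible. The finite-dimensional Fredholm alternative says: either (I - K) is invertible, or ker(I - K) ≠ {0} and then range(I - K) = ker((I - K)^*)^⊥, with dim ker(I - K) = dim ker((I - K)^*). We are in the second case, so we need both kernels. Kernel of I - K: (I - K) u = u - u (v·u) = u - u = 0, so ker(I - K) = span{u} = span{(1, 3, -2, 1)} (it is exactly 1-dimensional because rank(I - K) = 3). Kernel of the adjoint: K is real, so (I - K)^* = I - K^T = I - v u^T, and (I - v u^T) v = v - v (u·v) = 0; hence ker((I - K)^*) = span{v} = span{(-4, 0, -2, 1)}. Therefore (I - K) x = y is solvable iff <y, v> = 0, i.e. iff -4y_1 - 2y_3 + y_4 = 0. When this holds, K y = u (v·y) = 0, so (I - K) y = y and x = y is a particular solution; the full solution set is the line x = y + c·u = y + c·(1, 3, -2, 1), c ∈ C.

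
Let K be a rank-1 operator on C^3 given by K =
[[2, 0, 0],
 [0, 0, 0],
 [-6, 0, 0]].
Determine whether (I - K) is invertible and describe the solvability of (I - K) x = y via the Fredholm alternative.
(I - K) is invertible (det(I - K) = -1 ≠ 0), so for every y in C^3 the equation (I - K) x = y has a unique solution.

K has rank 1, so it is an outer product K = u v^T: every row of K is a multiple of one row vector. Reading off the entries, u = (1, 0, -3) and v = (2, 0, 0) (row i of K equals u_i·v^T). A rank-one matrix u v^T satisfies K u = u (v·u) and kills the (2)-dimensional subspace v^⊥, so its characteristic polynomial is lambda^2 (lambda - v·u) with v·u = tr K = 2. Hence the eigenvalues of I - K are 1 (multiplicity 2) and 1 - (2) = -1, so det(I - K) = -1. (Direct check: I - K =
[[-1, 0, 0],
 [0, 1, 0],
 [6, 0, 1]]
has determinant -1.) The finite-dimensional Fredholm alternative says: either (I - K) is invertible, or ker(I - K) ≠ {0} and then range(I - K) = ker((I - K)^*)^⊥, with dim ker(I - K) = dim ker((I - K)^*). Since det(I - K) ≠ 0, 1 is not an eigenvalue of K and ker(I - K) = {0}, so we are in the first case: for every y there is a unique x = (I - K)^(-1) y. Explicitly, by the Sherman–Morrison formula, (I - u v^T)^(-1) = I + u v^T/(1 - v·u), i.e. (I - K)^(-1) = I - K.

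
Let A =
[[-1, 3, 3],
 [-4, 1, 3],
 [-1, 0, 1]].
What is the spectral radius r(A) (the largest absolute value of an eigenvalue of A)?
r(A) ≈ 3.7106

The eigenvalues of A are the roots of its characteristic polynomial. With M = A (coefficients from the trace, the sum of principal 2x2 minors, and det A):
  p(λ) = det(λ I - M) = λ^3 - λ^2 + 14λ - 5.
No integer candidate from the rational root theorem (±divisors of 5) is a root, so the roots are irrational. The cubic discriminant is Δ = -10215 < 0, so there is one real root and a complex-conjugate pair. p(0) = -5 and p(1) = 9 have opposite signs, so a root lies in (0, 1); Newton's method refines it to λ ≈ 0.3631. Dividing out (λ - (0.3631)) leaves approximately λ^2 - 0.6369λ + 13.7687. For λ^2 - 0.6369λ + 13.7687 the discriminant is -54.6693. It is negative, so the remaining roots are the complex-conjugate pair λ ≈ 0.3184 ± 3.6969i. Their product equals the constant term, so |λ|^2 ≈ 13.7687 and |λ| ≈ 3.7106.
Thus the eigenvalues (to 4 decimals) are 0.3631 (modulus 0.3631); 0.3184 ± 3.6969i (modulus 3.7106). The spectral radius is the largest modulus: r(A) ≈ 3.7106. (Cross-check: r(A) ≤ ||A||_2 ≈ 6.366; equality holds whenever A is normal, though it can also hold for some non-normal A.)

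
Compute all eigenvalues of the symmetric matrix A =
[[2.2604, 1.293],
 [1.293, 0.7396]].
sigma(A) ≈ {0, 3}

A is real symmetric, so its spectrum consists of real eigenvalues. Expanding the characteristic polynomial of the displayed matrix gives
  det(λ I - A) = p(λ) = λ^2 + (-3)λ + (0).
Solving p(λ) = 0 yields eigenvalues ≈ 0, 3. (A is shown rounded to 4 decimals, so these recover the underlying integer eigenvalues to within that precision.)
Verification: the trace of A = 3 equals the sum of eigenvalues 3, and det(A) ≈ -0.0001 matches the eigenvalue product 0.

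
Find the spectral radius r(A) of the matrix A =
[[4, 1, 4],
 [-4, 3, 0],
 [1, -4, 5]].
r(A) ≈ 8.2403

The eigenvalues of A are the roots of its characteristic polynomial. With M = A (coefficients from the trace, the sum of principal 2x2 minors, and det A):
  p(λ) = det(λ I - M) = λ^3 - 12λ^2 + 47λ - 132.
No integer candidate from the rational root theorem (±divisors of 132) is a root, so the roots are irrational. The cubic discriminant is Δ = -139964 < 0, so there is one real root and a complex-conjugate pair. p(8) = -12 and p(9) = 48 have opposite signs, so a root lies in (8, 9); Newton's method refines it to λ ≈ 8.2403. Dividing out (λ - (8.2403)) leaves approximately λ^2 - 3.7597λ + 16.0189. For λ^2 - 3.7597λ + 16.0189 the discriminant is -49.94. It is negative, so the remaining roots are the complex-conjugate pair λ ≈ 1.8799 ± 3.5334i. Their product equals the constant term, so |λ|^2 ≈ 16.0189 and |λ| ≈ 4.0024.
Thus the eigenvalues (to 4 decimals) are 8.2403 (modulus 8.2403); 1.8799 ± 3.5334i (modulus 4.0024). The spectral radius is the largest modulus: r(A) ≈ 8.2403. (Cross-check: r(A) ≤ ||A||_2 ≈ 8.2405; equality holds whenever A is normal, though it can also hold for some non-normal A.)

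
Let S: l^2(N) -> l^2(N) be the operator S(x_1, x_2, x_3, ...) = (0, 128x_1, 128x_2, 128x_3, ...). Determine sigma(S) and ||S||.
sigma(S) = closed disk {z in C : |z| ≤ 128}; ||S|| = 128

Note S = 128·U where U is the unit right shift (U x)_k = x_{k-1} (with x_0 := 0); so ||S|| = 128||U|| and sigma(S) = 128·sigma(U). ||S x||^2 = sum_{k≥1} |128x_k|^2 = 16384||x||^2, so ||S|| = 128 and sigma(S) ⊂ {|z| ≤ 128}. For any |lambda| < 128, the equation (S - lambda I) x = 0 forces x_1 = 0, then 128x_k = lambda x_{k+1} ⇒ x = 0, so S has no eigenvalues. But (S - lambda I) is not surjective for |lambda| < 128: solving (S - lambda I) x = e_1 would require x_n proportional to (lambda/128)^(-n), which is not in l^2. So every |lambda| < 128 lies in the residual spectrum. The boundary |lambda| = 128 is in the approximate point spectrum (the spectrum is closed). Hence sigma(S) is the closed disk of radius 128.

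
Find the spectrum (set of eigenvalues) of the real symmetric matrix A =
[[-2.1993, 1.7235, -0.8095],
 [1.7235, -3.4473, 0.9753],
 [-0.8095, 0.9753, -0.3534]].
sigma(A) ≈ {-5, -1, 0}

A is real symmetric, so its spectrum consists of real eigenvalues. Expanding the characteristic polynomial of the displayed matrix gives
  det(λ I - A) = p(λ) = λ^3 + (6)λ^2 + (5)λ + (0).
Solving p(λ) = 0 yields eigenvalues ≈ -5, -1, 0. (A is shown rounded to 4 decimals, so these recover the underlying integer eigenvalues to within that precision.)
Verification: the trace of A = -6 equals the sum of eigenvalues -6, and det(A) ≈ -0.0000 matches the eigenvalue product 0.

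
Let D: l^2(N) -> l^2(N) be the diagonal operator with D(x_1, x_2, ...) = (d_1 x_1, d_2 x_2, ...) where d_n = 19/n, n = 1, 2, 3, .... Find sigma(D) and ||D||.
sigma(D) = {19/n : n ≥ 1} ∪ {0}; ||D|| = 19

A bounded diagonal operator on l^2 with diagonal entries d_n has spectrum equal to the closure of {d_n : n ≥ 1}: every d_n is an eigenvalue (with eigenvector e_n), so {d_n} ⊂ sigma(D); the spectrum is closed, so its closure is too; and for lambda not in the closure, (D - lambda I) has bounded inverse (the diagonal entries 1/(d_n - lambda) are bounded). For our sequence d_n = 19/n, n = 1, 2, 3, ...:
  - {d_n} = {19/n : n ≥ 1}; the only limit point is 0
  - closure = {19/n : n ≥ 1} ∪ {0}
For the norm: a diagonal operator has ||D|| = sup_n |d_n|. Here d_n = 19/n is positive and decreasing, so sup_n |d_n| = d_1 = 19. So ||D|| = 19.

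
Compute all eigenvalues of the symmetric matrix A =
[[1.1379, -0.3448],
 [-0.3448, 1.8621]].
sigma(A) ≈ {1, 2}

A is real symmetric, so its spectrum consists of real eigenvalues. Expanding the characteristic polynomial of the displayed matrix gives
  det(λ I - A) = p(λ) = λ^2 + (-3)λ + (2).
Solving p(λ) = 0 yields eigenvalues ≈ 1, 2. (A is shown rounded to 4 decimals, so these recover the underlying integer eigenvalues to within that precision.)
Verification: the trace of A = 3 equals the sum of eigenvalues 3, and det(A) ≈ 2.0000 matches the eigenvalue product 2.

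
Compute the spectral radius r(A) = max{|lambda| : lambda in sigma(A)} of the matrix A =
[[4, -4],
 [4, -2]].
r(A) = sqrt(8) ≈ 2.8284

The eigenvalues of A are the roots of its characteristic polynomial. With M = A (coefficients from the trace and determinant):
  p(λ) = det(λ I - M) = λ^2 - 2λ + 8.
For λ^2 - 2λ + 8 the discriminant is -28. It is negative, so the roots are the complex-conjugate pair λ = 1 ± (sqrt(28)/2) i ≈ 1 ± 2.6458i. For a conjugate pair the product of the roots equals the constant term, so |λ|^2 = 8 and |λ| = sqrt(8) ≈ 2.8284.
Thus the eigenvalues (to 4 decimals) are 1 ± 2.6458i (modulus 2.8284). The spectral radius is the largest modulus: r(A) = sqrt(8) ≈ 2.8284. (Cross-check: r(A) ≤ ||A||_2 ≈ 7.1231; equality holds whenever A is normal, though it can also hold for some non-normal A.)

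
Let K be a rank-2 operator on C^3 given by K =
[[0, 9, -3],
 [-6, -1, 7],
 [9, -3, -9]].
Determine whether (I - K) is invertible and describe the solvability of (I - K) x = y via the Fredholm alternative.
(I - K) is invertible (det(I - K) = 122 ≠ 0), so for every y in C^3 the equation (I - K) x = y has a unique solution.

K has rank 2 and factors as K = U V^T = u1 v1^T + u2 v2^T with u1 = (0, -2, 3), v1 = (3, -1, -3), u2 = (-3, 1, 0), v2 = (0, -3, 1) (multiplying out reproduces the displayed K). The nonzero eigenvalues of U V^T coincide with those of the 2 x 2 matrix G = V^T U = [[v1·u1, v1·u2], [v2·u1, v2·u2]] = [[-7, -10], [9, -3]], and by the Sylvester determinant identity det(I_3 - U V^T) = det(I_2 - V^T U) = det([[8, 10], [-9, 4]]) = (8)(4) - (10)(-9) = 122. (Direct check: I - K =
[[1, -9, 3],
 [6, 2, -7],
 [-9, 3, 10]]
has determinant 122.) The finite-dimensional Fredholm alternative says: either (I - K) is invertible, or ker(I - K) ≠ {0} and then range(I - K) = ker((I - K)^*)^⊥, with dim ker(I - K) = dim ker((I - K)^*). Since det(I - K) ≠ 0, 1 is not an eigenvalue of K and ker(I - K) = {0}, so we are in the first case: for every y there is a unique x = (I - K)^(-1) y. (Explicitly, by the Woodbury identity, (I - U V^T)^(-1) = I + U (I_2 - G)^(-1) V^T.)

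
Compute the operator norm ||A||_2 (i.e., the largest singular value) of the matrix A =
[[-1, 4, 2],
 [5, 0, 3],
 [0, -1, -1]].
||A||_2 ≈ 5.8713 (= sqrt(largest eigenvalue of A^T A))

||A||_2 = sigma_max(A) = sqrt(lambda_max(A^T A)). Form the symmetric matrix M = A^T A =
[[26, -4, 13],
 [-4, 17, 9],
 [13, 9, 14]].
Its characteristic polynomial (trace, sum of principal 2x2 minors, determinant of M give the coefficients) is
  p(λ) = det(λ I - M) = λ^3 - 57λ^2 + 778λ - 49.
No integer candidate from the rational root theorem (±divisors of 49) is a root, so the roots are irrational. The cubic discriminant is Δ = 85674425 > 0, so there are three distinct real roots. p(0) = -49 and p(1) = 673 have opposite signs, so a root lies in (0, 1); Newton's method refines it to λ ≈ 0.0633. p(22) = 127 and p(23) = -141 have opposite signs, so a root lies in (22, 23); Newton's method refines it to λ ≈ 22.4642. p(34) = -185 and p(35) = 231 have opposite signs, so a root lies in (34, 35); Newton's method refines it to λ ≈ 34.4726. Check (Vieta): the three roots sum to 57, matching tr M = 57.
So the eigenvalues of A^T A are ≈ 0.0633, 22.4642, 34.4726 (all ≥ 0, as they must be for A^T A). The largest is λ_max ≈ 34.4726, hence ||A||_2 = sqrt(λ_max) ≈ 5.8713.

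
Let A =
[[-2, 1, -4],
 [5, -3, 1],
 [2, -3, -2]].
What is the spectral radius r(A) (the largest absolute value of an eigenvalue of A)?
r(A) = sqrt(30) ≈ 5.4772

The eigenvalues of A are the roots of its characteristic polynomial. With M = A (coefficients from the trace, the sum of principal 2x2 minors, and det A):
  p(λ) = det(λ I - M) = λ^3 + 7λ^2 + 22λ - 30.
By the rational root theorem any rational root is an integer divisor of 30. Testing λ = 1: p(1) = 1 + 7 + 22 - 30 = 0, so λ = 1 is a root. Dividing out (λ - 1) leaves p(λ) = (λ - 1)(λ^2 + 8λ + 30). For λ^2 + 8λ + 30 the discriminant is -56. It is negative, so the roots are the complex-conjugate pair λ = -4 ± (sqrt(56)/2) i ≈ -4 ± 3.7417i. For a conjugate pair the product of the roots equals the constant term, so |λ|^2 = 30 and |λ| = sqrt(30) ≈ 5.4772.
Thus the eigenvalues (to 4 decimals) are -4 ± 3.7417i (modulus 5.4772); 1 (modulus 1). The spectral radius is the largest modulus: r(A) = sqrt(30) ≈ 5.4772. (Cross-check: r(A) ≤ ||A||_2 ≈ 7.214; equality holds whenever A is normal, though it can also hold for some non-normal A.)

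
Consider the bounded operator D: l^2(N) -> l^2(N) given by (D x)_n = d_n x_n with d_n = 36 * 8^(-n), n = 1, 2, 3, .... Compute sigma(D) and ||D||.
sigma(D) = {36 * 8^(-n) : n ≥ 1} ∪ {0}; ||D|| = 9/2

A bounded diagonal operator on l^2 with diagonal entries d_n has spectrum equal to the closure of {d_n : n ≥ 1}: every d_n is an eigenvalue (with eigenvector e_n), so {d_n} ⊂ sigma(D); the spectrum is closed, so its closure is too; and for lambda not in the closure, (D - lambda I) has bounded inverse (the diagonal entries 1/(d_n - lambda) are bounded). For our sequence d_n = 36 * 8^(-n), n = 1, 2, 3, ...:
  - {d_n} = {36 * 8^(-n) : n ≥ 1}; the only limit point is 0
  - closure = {36 * 8^(-n) : n ≥ 1} ∪ {0}
For the norm: a diagonal operator has ||D|| = sup_n |d_n|. Here d_n = 36 * 8^(-n) is positive and decreasing, so sup_n |d_n| = d_1 = 36/8 = 9/2. So ||D|| = 9/2.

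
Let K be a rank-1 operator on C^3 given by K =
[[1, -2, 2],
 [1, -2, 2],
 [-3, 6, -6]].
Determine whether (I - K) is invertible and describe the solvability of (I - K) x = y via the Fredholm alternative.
(I - K) is invertible (det(I - K) = 8 ≠ 0), so for every y in C^3 the equation (I - K) x = y has a unique solution.

K has rank 1, so it is an outer product K = u v^T: every row of K is a multiple of one row vector. Reading off the entries, u = (-1, -1, 3) and v = (-1, 2, -2) (row i of K equals u_i·v^T). A rank-one matrix u v^T satisfies K u = u (v·u) and kills the (2)-dimensional subspace v^⊥, so its characteristic polynomial is lambda^2 (lambda - v·u) with v·u = tr K = -7. Hence the eigenvalues of I - K are 1 (multiplicity 2) and 1 - (-7) = 8, so det(I - K) = 8. (Direct check: I - K =
[[0, 2, -2],
 [-1, 3, -2],
 [3, -6, 7]]
has determinant 8.) The finite-dimensional Fredholm alternative says: either (I - K) is invertible, or ker(I - K) ≠ {0} and then range(I - K) = ker((I - K)^*)^⊥, with dim ker(I - K) = dim ker((I - K)^*). Since det(I - K) ≠ 0, 1 is not an eigenvalue of K and ker(I - K) = {0}, so we are in the first case: for every y there is a unique x = (I - K)^(-1) y. Explicitly, by the Sherman–Morrison formula, (I - u v^T)^(-1) = I + u v^T/(1 - v·u), i.e. (I - K)^(-1) = I + K/(8).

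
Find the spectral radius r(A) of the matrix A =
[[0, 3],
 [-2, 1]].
r(A) = sqrt(6) ≈ 2.4495

The eigenvalues of A are the roots of its characteristic polynomial. With M = A (coefficients from the trace and determinant):
  p(λ) = det(λ I - M) = λ^2 - λ + 6.
For λ^2 - λ + 6 the discriminant is -23. It is negative, so the roots are the complex-conjugate pair λ = 1/2 ± (sqrt(23)/2) i ≈ 0.5 ± 2.3979i. For a conjugate pair the product of the roots equals the constant term, so |λ|^2 = 6 and |λ| = sqrt(6) ≈ 2.4495.
Thus the eigenvalues (to 4 decimals) are 0.5 ± 2.3979i (modulus 2.4495). The spectral radius is the largest modulus: r(A) = sqrt(6) ≈ 2.4495. (Cross-check: r(A) ≤ ||A||_2 ≈ 3.2566; equality holds whenever A is normal, though it can also hold for some non-normal A.)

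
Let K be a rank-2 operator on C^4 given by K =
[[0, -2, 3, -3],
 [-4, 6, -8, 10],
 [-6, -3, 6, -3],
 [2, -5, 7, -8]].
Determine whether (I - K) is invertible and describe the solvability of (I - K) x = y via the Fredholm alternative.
(I - K) is singular (det(I - K) = 0, i.e. 1 ∈ sigma(K)). (I - K) x = y is solvable iff y ⊥ ker((I - K)^*) = span{(4, 0, -1, -1)}, i.e. iff 4y_1 - y_3 - y_4 = 0. When solvable, x is determined up to adding multiples of (-4, 14, -3, -11) (ker(I - K) = span{(-4, 14, -3, -11)}, dimension 1).

K has rank 2 and factors as K = U V^T = u1 v1^T + u2 v2^T with u1 = (0, -2, -3, 1), v1 = (2, -1, 1, -2), u2 = (1, -2, 3, 2), v2 = (0, -2, 3, -3) (multiplying out reproduces the displayed K). The nonzero eigenvalues of U V^T coincide with those of the 2 x 2 matrix G = V^T U = [[v1·u1, v1·u2], [v2·u1, v2·u2]] = [[-3, 3], [-8, 7]], and by the Sylvester determinant identity det(I_4 - U V^T) = det(I_2 - V^T U) = det([[4, -3], [8, -6]]) = (4)(-6) - (-3)(8) = 0. (Direct check: I - K =
[[1, 2, -3, 3],
 [4, -5, 8, -10],
 [6, 3, -5, 3],
 [-2, 5, -7, 9]]
has determinant 0.) So 1 is an eigenvalue of K and (I - K) is not invertible. The finite-dimensional Fredholm alternative says: either (I - K) is invertible, or ker(I - K) ≠ {0} and then range(I - K) = ker((I - K)^*)^⊥, with dim ker(I - K) = dim ker((I - K)^*). We are in the second case, so we compute both kernels via the 2 x 2 reduction. If (I - U V^T) x = 0 then x = U (V^T x) lies in the column space of U; writing x = U b gives U (I_2 - G) b = 0, and since u1, u2 are independent, (I_2 - G) b = 0. With I_2 - G = [[4, -3], [8, -6]] (singular, as its determinant is 0) a null vector is b = (-3, -4), so ker(I - K) = span{-3·u1 + (-4)·u2} = span{(-4, 14, -3, -11)}. For the adjoint, (I - K)^* = I - K^T = I - V U^T, and the same argument gives ker((I - K)^*) = {V a : (I_2 - G)^T a = 0}; (I_2 - G)^T = [[4, 8], [-3, -6]] has null vector a = (2, -1), so ker((I - K)^*) = span{2·v1 + (-1)·v2} = span{(4, 0, -1, -1)}. (Both kernels are 1-dimensional, matching rank(I - K) = 3.) Therefore (I - K) x = y is solvable iff <y, (4, 0, -1, -1)> = 0, i.e. iff 4y_1 - y_3 - y_4 = 0; when solvable the solution set is the line x_p + c·(-4, 14, -3, -11), c ∈ C.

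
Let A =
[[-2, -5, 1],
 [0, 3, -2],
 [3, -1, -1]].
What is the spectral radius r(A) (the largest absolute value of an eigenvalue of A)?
r(A) ≈ 4.3697

The eigenvalues of A are the roots of its characteristic polynomial. With M = A (coefficients from the trace, the sum of principal 2x2 minors, and det A):
  p(λ) = det(λ I - M) = λ^3 - 12λ - 31.
No integer candidate from the rational root theorem (±divisors of 31) is a root, so the roots are irrational. The cubic discriminant is Δ = -19035 < 0, so there is one real root and a complex-conjugate pair. p(4) = -15 and p(5) = 34 have opposite signs, so a root lies in (4, 5); Newton's method refines it to λ ≈ 4.3697. Dividing out (λ - (4.3697)) leaves approximately λ^2 + 4.3697λ + 7.0943. For λ^2 + 4.3697λ + 7.0943 the discriminant is -9.2829. It is negative, so the remaining roots are the complex-conjugate pair λ ≈ -2.1849 ± 1.5234i. Their product equals the constant term, so |λ|^2 ≈ 7.0943 and |λ| ≈ 2.6635.
Thus the eigenvalues (to 4 decimals) are 4.3697 (modulus 4.3697); -2.1849 ± 1.5234i (modulus 2.6635). The spectral radius is the largest modulus: r(A) ≈ 4.3697. (Cross-check: r(A) ≤ ||A||_2 ≈ 6.3682; equality holds whenever A is normal, though it can also hold for some non-normal A.)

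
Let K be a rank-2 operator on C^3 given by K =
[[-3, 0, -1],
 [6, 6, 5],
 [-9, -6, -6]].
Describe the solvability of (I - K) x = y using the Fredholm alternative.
(I - K) is invertible (det(I - K) = -11 ≠ 0), so for every y in C^3 the equation (I - K) x = y has a unique solution.

K has rank 2 and factors as K = U V^T = u1 v1^T + u2 v2^T with u1 = (-1, 2, -3), v1 = (3, 0, 1), u2 = (0, -3, 3), v2 = (0, -2, -1) (multiplying out reproduces the displayed K). The nonzero eigenvalues of U V^T coincide with those of the 2 x 2 matrix G = V^T U = [[v1·u1, v1·u2], [v2·u1, v2·u2]] = [[-6, 3], [-1, 3]], and by the Sylvester determinant identity det(I_3 - U V^T) = det(I_2 - V^T U) = det([[7, -3], [1, -2]]) = (7)(-2) - (-3)(1) = -11. (Direct check: I - K =
[[4, 0, 1],
 [-6, -5, -5],
 [9, 6, 7]]
has determinant -11.) The finite-dimensional Fredholm alternative says: either (I - K) is invertible, or ker(I - K) ≠ {0} and then range(I - K) = ker((I - K)^*)^⊥, with dim ker(I - K) = dim ker((I - K)^*). Since det(I - K) ≠ 0, 1 is not an eigenvalue of K and ker(I - K) = {0}, so we are in the first case: for every y there is a unique x = (I - K)^(-1) y. (Explicitly, by the Woodbury identity, (I - U V^T)^(-1) = I + U (I_2 - G)^(-1) V^T.)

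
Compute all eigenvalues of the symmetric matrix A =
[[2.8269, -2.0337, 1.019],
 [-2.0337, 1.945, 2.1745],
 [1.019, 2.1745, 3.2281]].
sigma(A) ≈ {-1, 4, 5}

A is real symmetric, so its spectrum consists of real eigenvalues. Expanding the characteristic polynomial of the displayed matrix gives
  det(λ I - A) = p(λ) = λ^3 + (-8)λ^2 + (11)λ + (20.0012).
Solving p(λ) = 0 yields eigenvalues ≈ -1, 4, 5. (A is shown rounded to 4 decimals, so these recover the underlying integer eigenvalues to within that precision.)
Verification: the trace of A = 8 equals the sum of eigenvalues 8, and det(A) ≈ -20.0012 matches the eigenvalue product -20.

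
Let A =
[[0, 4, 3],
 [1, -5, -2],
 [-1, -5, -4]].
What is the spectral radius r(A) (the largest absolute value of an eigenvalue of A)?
r(A) ≈ 7.9646

The eigenvalues of A are the roots of its characteristic polynomial. With M = A (coefficients from the trace, the sum of principal 2x2 minors, and det A):
  p(λ) = det(λ I - M) = λ^3 + 9λ^2 + 9λ + 6.
No integer candidate from the rational root theorem (±divisors of 6) is a root, so the roots are irrational. The cubic discriminant is Δ = -6075 < 0, so there is one real root and a complex-conjugate pair. p(-8) = -2 and p(-7) = 41 have opposite signs, so a root lies in (-8, -7); Newton's method refines it to λ ≈ -7.9646. Dividing out (λ - (-7.9646)) leaves approximately λ^2 + 1.0354λ + 0.7533. For λ^2 + 1.0354λ + 0.7533 the discriminant is -1.9413. It is negative, so the remaining roots are the complex-conjugate pair λ ≈ -0.5177 ± 0.6966i. Their product equals the constant term, so |λ|^2 ≈ 0.7533 and |λ| ≈ 0.8679.
Thus the eigenvalues (to 4 decimals) are -7.9646 (modulus 7.9646); -0.5177 ± 0.6966i (modulus 0.8679). The spectral radius is the largest modulus: r(A) ≈ 7.9646. (Cross-check: r(A) ≤ ||A||_2 ≈ 9.6647; equality holds whenever A is normal, though it can also hold for some non-normal A.)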